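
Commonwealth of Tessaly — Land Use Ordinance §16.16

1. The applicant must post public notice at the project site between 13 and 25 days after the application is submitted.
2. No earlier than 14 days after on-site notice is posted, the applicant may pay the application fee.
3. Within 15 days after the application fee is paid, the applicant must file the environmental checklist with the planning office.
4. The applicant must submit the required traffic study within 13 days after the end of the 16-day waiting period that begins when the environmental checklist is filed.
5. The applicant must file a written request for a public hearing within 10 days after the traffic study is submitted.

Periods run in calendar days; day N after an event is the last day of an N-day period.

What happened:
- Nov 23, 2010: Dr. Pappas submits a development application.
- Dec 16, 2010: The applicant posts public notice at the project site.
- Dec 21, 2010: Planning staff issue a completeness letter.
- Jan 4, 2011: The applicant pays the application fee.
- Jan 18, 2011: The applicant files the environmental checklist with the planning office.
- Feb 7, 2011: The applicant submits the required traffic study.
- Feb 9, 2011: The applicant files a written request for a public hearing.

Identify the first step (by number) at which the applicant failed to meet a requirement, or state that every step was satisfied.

Step 1: the window is 13–25 days after Nov 23, 2010 (when the application is submitted), so Dec 6, 2010 through Dec 18, 2010; done Dec 16, 2010 — within the window.
Step 2: the earliest permitted date is 14 days after Dec 16, 2010 (when on-site notice is posted), i.e. Dec 30, 2010; done Jan 4, 2011 — permitted.
Step 3: 15 days after Jan 4, 2011 (when the application fee is paid) is Jan 19, 2011; Jan 18, 2011 is within that limit.
Step 4: 13 days after Feb 3, 2011 (end of the 16-day waiting period, which began when the environmental checklist is filed on Jan 18, 2011) is Feb 16, 2011; done Feb 7, 2011 — timely.
Step 5: 10 days after Feb 7, 2011 (when the traffic study is submitted) is Feb 17, 2011; completed Feb 9, 2011, before the deadline.

None — every step was satisfied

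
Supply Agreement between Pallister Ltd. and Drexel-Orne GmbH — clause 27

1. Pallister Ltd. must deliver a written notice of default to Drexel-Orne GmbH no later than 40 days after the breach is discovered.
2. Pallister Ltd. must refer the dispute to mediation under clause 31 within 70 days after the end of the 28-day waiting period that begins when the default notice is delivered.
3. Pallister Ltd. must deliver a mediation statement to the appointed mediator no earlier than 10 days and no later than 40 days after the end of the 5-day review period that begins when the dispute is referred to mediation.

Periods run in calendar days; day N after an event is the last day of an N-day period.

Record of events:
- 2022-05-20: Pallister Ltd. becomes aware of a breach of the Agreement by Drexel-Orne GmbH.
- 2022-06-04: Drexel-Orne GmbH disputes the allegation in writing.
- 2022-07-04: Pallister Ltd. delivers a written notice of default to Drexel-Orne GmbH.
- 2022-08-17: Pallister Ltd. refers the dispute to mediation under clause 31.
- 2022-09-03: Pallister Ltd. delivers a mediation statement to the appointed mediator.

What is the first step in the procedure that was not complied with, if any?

Step 1

Step 1: 40 days after 2022-05-20 (when the breach is discovered) is 2022-06-29; done 2022-07-04 — 5 days late.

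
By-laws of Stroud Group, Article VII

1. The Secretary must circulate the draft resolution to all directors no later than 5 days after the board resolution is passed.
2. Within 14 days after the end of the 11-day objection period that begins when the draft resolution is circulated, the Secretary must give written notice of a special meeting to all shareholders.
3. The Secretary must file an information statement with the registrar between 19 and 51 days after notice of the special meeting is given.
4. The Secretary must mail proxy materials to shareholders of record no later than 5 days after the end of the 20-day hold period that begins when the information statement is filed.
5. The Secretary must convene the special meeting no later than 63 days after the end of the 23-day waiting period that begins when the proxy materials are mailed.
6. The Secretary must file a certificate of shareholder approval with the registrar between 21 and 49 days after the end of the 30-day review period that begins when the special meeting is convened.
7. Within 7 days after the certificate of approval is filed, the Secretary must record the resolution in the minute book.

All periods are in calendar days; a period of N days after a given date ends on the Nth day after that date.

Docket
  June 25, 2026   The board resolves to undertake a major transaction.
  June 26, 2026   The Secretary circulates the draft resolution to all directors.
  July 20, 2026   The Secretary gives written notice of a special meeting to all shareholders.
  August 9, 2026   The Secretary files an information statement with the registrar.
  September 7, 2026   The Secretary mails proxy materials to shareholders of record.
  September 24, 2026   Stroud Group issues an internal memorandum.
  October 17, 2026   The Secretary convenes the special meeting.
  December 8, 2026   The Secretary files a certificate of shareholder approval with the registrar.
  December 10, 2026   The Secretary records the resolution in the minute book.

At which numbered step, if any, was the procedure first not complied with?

Step 4

Step 1 — counting 5 days from June 25, 2026 (when the board resolution is passed) gives a deadline of June 30, 2026; completed June 26, 2026, before the deadline.
Step 2 — counting 14 days from July 7, 2026 (end of the 11-day objection period, which began when the draft resolution is circulated on June 26, 2026) gives a deadline of July 21, 2026; done July 20, 2026 — timely.
Step 3 — 19 and 51 days from July 20, 2026 (when notice of the special meeting is given) are August 8, 2026 and September 9, 2026 respectively; August 9, 2026 falls inside that range.
Step 4 — counting 5 days from August 29, 2026 (end of the 20-day hold period, which began when the information statement is filed on August 9, 2026) gives a deadline of September 3, 2026; September 7, 2026 misses that deadline by 4 days.
No need to go further; step 4 was not satisfied.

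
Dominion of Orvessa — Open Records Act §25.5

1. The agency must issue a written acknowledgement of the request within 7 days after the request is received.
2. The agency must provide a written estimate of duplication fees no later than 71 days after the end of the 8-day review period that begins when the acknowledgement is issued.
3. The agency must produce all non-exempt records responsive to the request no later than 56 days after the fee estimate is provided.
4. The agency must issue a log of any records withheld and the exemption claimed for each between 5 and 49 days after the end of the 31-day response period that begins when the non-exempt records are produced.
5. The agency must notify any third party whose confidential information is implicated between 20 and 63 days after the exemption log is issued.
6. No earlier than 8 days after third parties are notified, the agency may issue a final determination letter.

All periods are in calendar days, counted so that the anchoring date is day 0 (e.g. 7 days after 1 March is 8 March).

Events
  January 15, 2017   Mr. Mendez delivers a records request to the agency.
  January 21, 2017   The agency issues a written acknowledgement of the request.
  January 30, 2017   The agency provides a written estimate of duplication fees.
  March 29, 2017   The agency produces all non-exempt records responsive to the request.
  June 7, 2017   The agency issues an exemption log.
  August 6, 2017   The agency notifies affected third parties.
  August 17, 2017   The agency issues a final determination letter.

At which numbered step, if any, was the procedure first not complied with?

(1) due by January 15, 2017 + 7 days = January 22, 2017; January 21, 2017 is within that limit.
(2) due by January 29, 2017 + 71 days = April 10, 2017; done January 30, 2017 — timely.
(3) due by January 30, 2017 + 56 days = March 27, 2017; not done until March 29, 2017, 2 days after the deadline.
Later steps need not be reached.

Step 3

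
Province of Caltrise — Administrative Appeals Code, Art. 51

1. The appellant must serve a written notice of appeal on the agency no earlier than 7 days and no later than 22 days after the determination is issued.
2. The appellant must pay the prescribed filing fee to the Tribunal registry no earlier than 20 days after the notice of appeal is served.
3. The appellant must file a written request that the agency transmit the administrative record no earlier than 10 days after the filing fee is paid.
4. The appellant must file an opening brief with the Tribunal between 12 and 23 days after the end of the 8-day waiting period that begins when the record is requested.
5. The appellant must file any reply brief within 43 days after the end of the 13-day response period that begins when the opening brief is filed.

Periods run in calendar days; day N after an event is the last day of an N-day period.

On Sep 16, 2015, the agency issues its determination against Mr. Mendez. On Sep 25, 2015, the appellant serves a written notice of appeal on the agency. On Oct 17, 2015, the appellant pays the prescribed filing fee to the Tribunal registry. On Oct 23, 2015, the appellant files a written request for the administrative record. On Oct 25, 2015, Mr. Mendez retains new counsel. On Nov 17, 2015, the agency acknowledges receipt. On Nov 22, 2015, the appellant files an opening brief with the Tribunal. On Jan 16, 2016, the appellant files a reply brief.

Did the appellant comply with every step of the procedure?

No

Step 1: the window is 7–22 days after Sep 16, 2015 (when the determination is issued), so Sep 23, 2015 through Oct 8, 2015; done Sep 25, 2015 — within the window.
Step 2: the earliest permitted date is 20 days after Sep 25, 2015 (when the notice of appeal is served), i.e. Oct 15, 2015; done Oct 17, 2015 — permitted.
Step 3: the earliest permitted date is 10 days after Oct 17, 2015 (when the filing fee is paid), i.e. Oct 27, 2015; acted on Oct 23, 2015, 4 days prematurely.
No need to go further; step 3 was not satisfied.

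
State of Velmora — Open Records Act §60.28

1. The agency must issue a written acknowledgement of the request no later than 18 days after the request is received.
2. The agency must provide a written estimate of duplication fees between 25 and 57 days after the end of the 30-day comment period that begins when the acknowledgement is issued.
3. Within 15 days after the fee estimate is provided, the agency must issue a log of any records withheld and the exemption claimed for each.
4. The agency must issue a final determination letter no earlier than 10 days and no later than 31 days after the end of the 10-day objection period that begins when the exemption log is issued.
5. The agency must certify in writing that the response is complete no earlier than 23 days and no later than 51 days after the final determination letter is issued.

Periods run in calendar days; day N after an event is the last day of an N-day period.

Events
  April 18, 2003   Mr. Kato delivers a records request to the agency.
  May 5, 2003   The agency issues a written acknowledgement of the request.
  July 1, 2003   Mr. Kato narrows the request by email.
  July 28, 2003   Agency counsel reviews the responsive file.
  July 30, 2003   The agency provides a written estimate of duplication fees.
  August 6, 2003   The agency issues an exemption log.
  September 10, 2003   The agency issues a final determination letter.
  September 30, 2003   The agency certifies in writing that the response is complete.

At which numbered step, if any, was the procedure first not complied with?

Step 1 — counting 18 days from April 18, 2003 (when the request is received) gives a deadline of May 6, 2003; done May 5, 2003 — timely.
Step 2 — 25 and 57 days from June 4, 2003 (end of the 30-day comment period, which began when the acknowledgement is issued on May 5, 2003) are June 29, 2003 and July 31, 2003 respectively; July 30, 2003 falls inside that range.
Step 3 — counting 15 days from July 30, 2003 (when the fee estimate is provided) gives a deadline of August 14, 2003; completed August 6, 2003, before the deadline.
Step 4 — 10 and 31 days from August 16, 2003 (end of the 10-day objection period, which began when the exemption log is issued on August 6, 2003) are August 26, 2003 and September 16, 2003 respectively; September 10, 2003 falls inside that range.
Step 5 — 23 and 51 days from September 10, 2003 (when the final determination letter is issued) are October 3, 2003 and October 31, 2003 respectively; September 30, 2003 is 3 days too early.

Step 5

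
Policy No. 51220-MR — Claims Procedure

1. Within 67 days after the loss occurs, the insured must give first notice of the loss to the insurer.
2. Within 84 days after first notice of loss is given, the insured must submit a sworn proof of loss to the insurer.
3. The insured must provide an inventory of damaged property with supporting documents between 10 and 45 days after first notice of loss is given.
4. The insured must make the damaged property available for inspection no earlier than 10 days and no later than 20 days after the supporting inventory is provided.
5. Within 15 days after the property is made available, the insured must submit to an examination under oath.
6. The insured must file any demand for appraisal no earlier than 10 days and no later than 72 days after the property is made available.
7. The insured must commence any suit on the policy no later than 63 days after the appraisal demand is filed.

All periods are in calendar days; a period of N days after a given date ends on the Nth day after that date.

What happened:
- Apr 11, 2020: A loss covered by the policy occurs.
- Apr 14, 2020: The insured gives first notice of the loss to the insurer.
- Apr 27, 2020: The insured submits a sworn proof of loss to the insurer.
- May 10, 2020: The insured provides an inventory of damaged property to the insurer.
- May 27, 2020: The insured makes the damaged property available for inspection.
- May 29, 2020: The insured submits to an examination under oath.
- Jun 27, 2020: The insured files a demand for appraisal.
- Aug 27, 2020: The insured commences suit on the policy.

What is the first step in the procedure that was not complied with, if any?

None — every step was satisfied

(1) due by Apr 11, 2020 + 67 days = Jun 17, 2020; completed Apr 14, 2020, before the deadline.
(2) due by Apr 14, 2020 + 84 days = Jul 7, 2020; completed Apr 27, 2020, before the deadline.
(3) the permitted window runs from Apr 14, 2020 + 10 = Apr 24, 2020 to Apr 14, 2020 + 45 = May 29, 2020; done May 10, 2020, which is between those dates.
(4) the permitted window runs from May 10, 2020 + 10 = May 20, 2020 to May 10, 2020 + 20 = May 30, 2020; done May 27, 2020, which is between those dates.
(5) due by May 27, 2020 + 15 days = Jun 11, 2020; completed May 29, 2020, before the deadline.
(6) the permitted window runs from May 27, 2020 + 10 = Jun 6, 2020 to May 27, 2020 + 72 = Aug 7, 2020; done Jun 27, 2020, which is between those dates.
(7) due by Jun 27, 2020 + 63 days = Aug 29, 2020; done Aug 27, 2020 — timely.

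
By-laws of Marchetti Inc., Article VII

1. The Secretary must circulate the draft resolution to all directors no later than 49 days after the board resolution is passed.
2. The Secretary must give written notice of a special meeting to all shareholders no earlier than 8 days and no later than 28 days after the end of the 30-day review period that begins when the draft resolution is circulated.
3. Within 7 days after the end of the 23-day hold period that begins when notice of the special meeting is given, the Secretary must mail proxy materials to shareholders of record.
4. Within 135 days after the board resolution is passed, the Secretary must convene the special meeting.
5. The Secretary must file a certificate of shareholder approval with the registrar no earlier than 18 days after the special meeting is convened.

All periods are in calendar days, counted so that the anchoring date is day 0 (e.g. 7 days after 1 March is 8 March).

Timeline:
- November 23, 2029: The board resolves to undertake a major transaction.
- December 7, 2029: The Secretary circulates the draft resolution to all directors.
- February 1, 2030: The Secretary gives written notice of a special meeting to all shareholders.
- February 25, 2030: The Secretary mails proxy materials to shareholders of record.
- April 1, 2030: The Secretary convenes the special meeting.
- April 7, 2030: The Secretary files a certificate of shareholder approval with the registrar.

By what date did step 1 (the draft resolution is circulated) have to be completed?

January 11, 2030

Step 1 runs from November 23, 2029, when the board resolution is passed. 49 days after November 23, 2029 is January 11, 2030.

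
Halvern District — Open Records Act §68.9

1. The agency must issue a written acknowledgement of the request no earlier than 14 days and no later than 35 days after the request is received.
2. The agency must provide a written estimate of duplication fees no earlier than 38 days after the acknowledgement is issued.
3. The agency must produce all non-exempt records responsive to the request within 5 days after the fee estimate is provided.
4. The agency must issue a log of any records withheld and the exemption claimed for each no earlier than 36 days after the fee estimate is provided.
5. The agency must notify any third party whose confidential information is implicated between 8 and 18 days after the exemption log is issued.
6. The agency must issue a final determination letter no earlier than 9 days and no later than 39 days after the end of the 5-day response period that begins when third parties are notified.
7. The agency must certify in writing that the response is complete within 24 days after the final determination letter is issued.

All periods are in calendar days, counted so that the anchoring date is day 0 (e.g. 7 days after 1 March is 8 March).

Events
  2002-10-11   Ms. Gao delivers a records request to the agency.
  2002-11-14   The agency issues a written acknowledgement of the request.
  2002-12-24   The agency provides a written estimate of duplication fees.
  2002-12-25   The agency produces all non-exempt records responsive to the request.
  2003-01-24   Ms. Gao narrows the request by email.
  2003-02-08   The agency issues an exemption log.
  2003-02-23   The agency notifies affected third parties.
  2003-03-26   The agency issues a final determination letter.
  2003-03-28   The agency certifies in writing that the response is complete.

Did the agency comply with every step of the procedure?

Step 1 — 14 and 35 days from 2002-10-11 (when the request is received) are 2002-10-25 and 2002-11-15 respectively; done 2002-11-14 — within the window.
Step 2 — must wait 38 days from 2002-11-14 (when the acknowledgement is issued), so not before 2002-12-22; done 2002-12-24 — permitted.
Step 3 — counting 5 days from 2002-12-24 (when the fee estimate is provided) gives a deadline of 2002-12-29; done 2002-12-25 — timely.
Step 4 — must wait 36 days from 2002-12-24 (when the fee estimate is provided), so not before 2003-01-29; done 2003-02-08, after the minimum wait.
Step 5 — 8 and 18 days from 2003-02-08 (when the exemption log is issued) are 2003-02-16 and 2003-02-26 respectively; done 2003-02-23 — within the window.
Step 6 — 9 and 39 days from 2003-02-28 (end of the 5-day response period, which began when third parties are notified on 2003-02-23) are 2003-03-09 and 2003-04-08 respectively; 2003-03-26 falls inside that range.
Step 7 — counting 24 days from 2003-03-26 (when the final determination letter is issued) gives a deadline of 2003-04-19; done 2003-03-28 — timely.

Yes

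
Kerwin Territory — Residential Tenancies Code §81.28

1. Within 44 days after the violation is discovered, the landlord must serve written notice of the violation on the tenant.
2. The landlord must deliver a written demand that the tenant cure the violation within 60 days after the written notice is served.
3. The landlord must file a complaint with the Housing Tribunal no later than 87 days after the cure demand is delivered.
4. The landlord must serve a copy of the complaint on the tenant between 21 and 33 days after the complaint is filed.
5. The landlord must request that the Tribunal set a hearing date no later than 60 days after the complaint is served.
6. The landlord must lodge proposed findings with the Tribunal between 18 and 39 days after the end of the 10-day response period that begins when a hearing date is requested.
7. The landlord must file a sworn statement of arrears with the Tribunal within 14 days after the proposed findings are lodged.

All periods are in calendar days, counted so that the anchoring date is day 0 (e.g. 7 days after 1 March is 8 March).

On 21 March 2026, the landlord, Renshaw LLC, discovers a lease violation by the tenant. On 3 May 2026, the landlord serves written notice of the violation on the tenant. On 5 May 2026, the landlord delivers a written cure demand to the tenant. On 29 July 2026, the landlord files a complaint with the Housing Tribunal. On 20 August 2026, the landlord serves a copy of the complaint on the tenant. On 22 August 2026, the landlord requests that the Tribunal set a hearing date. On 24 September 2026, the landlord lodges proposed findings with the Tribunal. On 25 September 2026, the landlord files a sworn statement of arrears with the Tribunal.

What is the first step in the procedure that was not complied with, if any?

None — every step was satisfied

Step 1 — counting 44 days from 21 March 2026 (when the violation is discovered) gives a deadline of 4 May 2026; completed 3 May 2026, before the deadline.
Step 2 — counting 60 days from 3 May 2026 (when the written notice is served) gives a deadline of 2 July 2026; done 5 May 2026 — timely.
Step 3 — counting 87 days from 5 May 2026 (when the cure demand is delivered) gives a deadline of 31 July 2026; done 29 July 2026 — timely.
Step 4 — 21 and 33 days from 29 July 2026 (when the complaint is filed) are 19 August 2026 and 31 August 2026 respectively; 20 August 2026 falls inside that range.
Step 5 — counting 60 days from 20 August 2026 (when the complaint is served) gives a deadline of 19 October 2026; completed 22 August 2026, before the deadline.
Step 6 — 18 and 39 days from 1 September 2026 (end of the 10-day response period, which began when a hearing date is requested on 22 August 2026) are 19 September 2026 and 10 October 2026 respectively; done 24 September 2026, which is between those dates.
Step 7 — counting 14 days from 24 September 2026 (when the proposed findings are lodged) gives a deadline of 8 October 2026; done 25 September 2026 — timely.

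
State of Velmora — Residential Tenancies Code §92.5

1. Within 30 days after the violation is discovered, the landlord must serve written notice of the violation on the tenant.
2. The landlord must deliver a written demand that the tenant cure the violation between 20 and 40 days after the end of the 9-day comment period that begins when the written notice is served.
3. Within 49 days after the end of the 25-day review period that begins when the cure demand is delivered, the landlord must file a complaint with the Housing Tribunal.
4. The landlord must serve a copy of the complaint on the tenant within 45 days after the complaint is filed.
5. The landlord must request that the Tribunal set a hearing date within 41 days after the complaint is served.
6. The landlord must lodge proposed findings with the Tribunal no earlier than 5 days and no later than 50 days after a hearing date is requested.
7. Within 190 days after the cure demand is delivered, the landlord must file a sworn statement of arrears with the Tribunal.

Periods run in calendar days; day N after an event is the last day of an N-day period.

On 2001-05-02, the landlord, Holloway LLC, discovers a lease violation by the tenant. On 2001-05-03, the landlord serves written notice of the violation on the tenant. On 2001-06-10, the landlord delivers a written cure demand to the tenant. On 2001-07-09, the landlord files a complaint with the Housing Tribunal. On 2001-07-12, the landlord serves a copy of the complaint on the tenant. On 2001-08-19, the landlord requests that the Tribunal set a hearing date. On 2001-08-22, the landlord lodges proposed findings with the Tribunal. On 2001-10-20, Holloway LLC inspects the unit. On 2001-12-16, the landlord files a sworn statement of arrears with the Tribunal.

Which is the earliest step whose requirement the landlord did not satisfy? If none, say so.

Step 6

(1) due by 2001-05-02 + 30 days = 2001-06-01; 2001-05-03 is within that limit.
(2) the permitted window runs from 2001-05-12 + 20 = 2001-06-01 to 2001-05-12 + 40 = 2001-06-21; 2001-06-10 falls inside that range.
(3) due by 2001-07-05 + 49 days = 2001-08-23; 2001-07-09 is within that limit.
(4) due by 2001-07-09 + 45 days = 2001-08-23; done 2001-07-12 — timely.
(5) due by 2001-07-12 + 41 days = 2001-08-22; 2001-08-19 is within that limit.
(6) the permitted window runs from 2001-08-19 + 5 = 2001-08-24 to 2001-08-19 + 50 = 2001-10-08; 2001-08-22 is 2 days too early.
Later steps need not be reached.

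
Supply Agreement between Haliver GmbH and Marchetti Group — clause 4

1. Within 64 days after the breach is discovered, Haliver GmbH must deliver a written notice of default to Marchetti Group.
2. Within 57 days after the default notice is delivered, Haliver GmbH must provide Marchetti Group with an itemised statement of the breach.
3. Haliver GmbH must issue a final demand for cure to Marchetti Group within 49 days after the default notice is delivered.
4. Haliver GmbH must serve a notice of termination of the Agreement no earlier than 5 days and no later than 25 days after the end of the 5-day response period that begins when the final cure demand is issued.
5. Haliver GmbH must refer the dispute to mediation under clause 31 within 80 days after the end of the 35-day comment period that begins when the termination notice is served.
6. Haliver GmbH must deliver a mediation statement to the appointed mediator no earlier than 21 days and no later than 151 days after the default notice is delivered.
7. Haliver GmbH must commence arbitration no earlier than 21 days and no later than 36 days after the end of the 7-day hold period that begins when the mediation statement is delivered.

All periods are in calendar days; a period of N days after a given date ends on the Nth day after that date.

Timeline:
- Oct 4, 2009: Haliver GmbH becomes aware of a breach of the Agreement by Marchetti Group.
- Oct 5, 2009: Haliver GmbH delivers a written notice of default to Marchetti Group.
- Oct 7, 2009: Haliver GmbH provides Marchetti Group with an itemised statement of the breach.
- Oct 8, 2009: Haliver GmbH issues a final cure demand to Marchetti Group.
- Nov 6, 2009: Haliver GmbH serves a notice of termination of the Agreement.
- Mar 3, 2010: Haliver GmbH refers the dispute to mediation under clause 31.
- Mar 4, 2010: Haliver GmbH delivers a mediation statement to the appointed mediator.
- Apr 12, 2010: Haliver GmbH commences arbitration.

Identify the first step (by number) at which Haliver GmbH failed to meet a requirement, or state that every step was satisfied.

Step 5

Step 1: 64 days after Oct 4, 2009 (when the breach is discovered) is Dec 7, 2009; done Oct 5, 2009 — timely.
Step 2: 57 days after Oct 5, 2009 (when the default notice is delivered) is Dec 1, 2009; Oct 7, 2009 is within that limit.
Step 3: 49 days after Oct 5, 2009 (when the default notice is delivered) is Nov 23, 2009; Oct 8, 2009 is within that limit.
Step 4: the window is 5–25 days after Oct 13, 2009 (end of the 5-day response period, which began when the final cure demand is issued on Oct 8, 2009), so Oct 18, 2009 through Nov 7, 2009; done Nov 6, 2009, which is between those dates.
Step 5: 80 days after Dec 11, 2009 (end of the 35-day comment period, which began when the termination notice is served on Nov 6, 2009) is Mar 1, 2010; Mar 3, 2010 misses that deadline by 2 days.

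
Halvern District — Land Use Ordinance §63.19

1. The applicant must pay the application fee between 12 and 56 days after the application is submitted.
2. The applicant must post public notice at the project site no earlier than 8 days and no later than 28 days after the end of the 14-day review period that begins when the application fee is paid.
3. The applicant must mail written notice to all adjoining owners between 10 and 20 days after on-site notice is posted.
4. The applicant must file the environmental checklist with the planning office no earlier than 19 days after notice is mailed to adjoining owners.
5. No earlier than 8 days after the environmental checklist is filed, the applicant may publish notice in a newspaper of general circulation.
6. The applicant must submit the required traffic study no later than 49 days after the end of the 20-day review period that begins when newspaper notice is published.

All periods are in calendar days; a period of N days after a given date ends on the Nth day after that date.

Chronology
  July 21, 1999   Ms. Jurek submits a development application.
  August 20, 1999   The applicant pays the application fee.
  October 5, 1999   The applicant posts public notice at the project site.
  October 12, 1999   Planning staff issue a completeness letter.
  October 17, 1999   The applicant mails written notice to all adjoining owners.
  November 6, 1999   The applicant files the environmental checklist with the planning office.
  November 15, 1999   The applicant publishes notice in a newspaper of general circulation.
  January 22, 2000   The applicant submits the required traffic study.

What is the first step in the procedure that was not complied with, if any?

Step 1: the window is 12–56 days after July 21, 1999 (when the application is submitted), so August 2, 1999 through September 15, 1999; done August 20, 1999, which is between those dates.
Step 2: the window is 8–28 days after September 3, 1999 (end of the 14-day review period, which began when the application fee is paid on August 20, 1999), so September 11, 1999 through October 1, 1999; done October 5, 1999 — 4 days after the window closed.

Step 2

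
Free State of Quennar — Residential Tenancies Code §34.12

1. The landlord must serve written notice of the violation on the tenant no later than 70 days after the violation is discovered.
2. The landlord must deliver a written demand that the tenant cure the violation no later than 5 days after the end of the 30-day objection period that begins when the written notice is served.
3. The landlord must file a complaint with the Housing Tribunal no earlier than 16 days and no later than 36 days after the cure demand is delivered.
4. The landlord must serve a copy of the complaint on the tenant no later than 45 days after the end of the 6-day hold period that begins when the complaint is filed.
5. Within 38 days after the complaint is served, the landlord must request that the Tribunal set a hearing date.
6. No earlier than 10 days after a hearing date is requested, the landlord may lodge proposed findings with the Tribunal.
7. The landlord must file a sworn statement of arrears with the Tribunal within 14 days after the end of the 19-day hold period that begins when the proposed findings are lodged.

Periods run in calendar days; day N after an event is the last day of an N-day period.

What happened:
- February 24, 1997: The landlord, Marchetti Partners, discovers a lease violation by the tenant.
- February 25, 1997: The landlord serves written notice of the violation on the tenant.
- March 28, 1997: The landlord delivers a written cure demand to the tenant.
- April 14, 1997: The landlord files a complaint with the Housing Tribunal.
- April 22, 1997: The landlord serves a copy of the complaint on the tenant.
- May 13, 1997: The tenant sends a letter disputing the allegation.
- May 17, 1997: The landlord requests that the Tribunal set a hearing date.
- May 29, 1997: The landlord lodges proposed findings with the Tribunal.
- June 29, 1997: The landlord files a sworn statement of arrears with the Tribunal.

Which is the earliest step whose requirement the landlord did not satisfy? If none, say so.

Step 1 — counting 70 days from February 24, 1997 (when the violation is discovered) gives a deadline of May 5, 1997; completed February 25, 1997, before the deadline.
Step 2 — counting 5 days from March 27, 1997 (end of the 30-day objection period, which began when the written notice is served on February 25, 1997) gives a deadline of April 1, 1997; completed March 28, 1997, before the deadline.
Step 3 — 16 and 36 days from March 28, 1997 (when the cure demand is delivered) are April 13, 1997 and May 3, 1997 respectively; done April 14, 1997, which is between those dates.
Step 4 — counting 45 days from April 20, 1997 (end of the 6-day hold period, which began when the complaint is filed on April 14, 1997) gives a deadline of June 4, 1997; April 22, 1997 is within that limit.
Step 5 — counting 38 days from April 22, 1997 (when the complaint is served) gives a deadline of May 30, 1997; May 17, 1997 is within that limit.
Step 6 — must wait 10 days from May 17, 1997 (when a hearing date is requested), so not before May 27, 1997; May 29, 1997 is on or after that date.
Step 7 — counting 14 days from June 17, 1997 (end of the 19-day hold period, which began when the proposed findings are lodged on May 29, 1997) gives a deadline of July 1, 1997; done June 29, 1997 — timely.

None — every step was satisfied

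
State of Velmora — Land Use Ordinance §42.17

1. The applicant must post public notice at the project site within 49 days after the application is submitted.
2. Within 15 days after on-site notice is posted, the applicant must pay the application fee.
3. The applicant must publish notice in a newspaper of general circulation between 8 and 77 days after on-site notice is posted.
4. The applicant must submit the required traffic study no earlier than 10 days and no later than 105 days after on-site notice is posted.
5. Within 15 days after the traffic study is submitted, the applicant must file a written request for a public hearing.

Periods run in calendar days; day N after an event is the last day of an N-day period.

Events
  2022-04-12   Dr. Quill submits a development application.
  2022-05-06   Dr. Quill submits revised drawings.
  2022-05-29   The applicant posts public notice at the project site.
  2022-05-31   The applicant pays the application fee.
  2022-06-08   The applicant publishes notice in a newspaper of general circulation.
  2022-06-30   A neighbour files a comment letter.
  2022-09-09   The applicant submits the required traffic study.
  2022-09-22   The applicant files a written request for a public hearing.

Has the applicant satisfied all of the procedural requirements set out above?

Yes

Step 1 — counting 49 days from 2022-04-12 (when the application is submitted) gives a deadline of 2022-05-31; 2022-05-29 is within that limit.
Step 2 — counting 15 days from 2022-05-29 (when on-site notice is posted) gives a deadline of 2022-06-13; 2022-05-31 is within that limit.
Step 3 — 8 and 77 days from 2022-05-29 (when on-site notice is posted) are 2022-06-06 and 2022-08-14 respectively; done 2022-06-08 — within the window.
Step 4 — 10 and 105 days from 2022-05-29 (when on-site notice is posted) are 2022-06-08 and 2022-09-11 respectively; done 2022-09-09 — within the window.
Step 5 — counting 15 days from 2022-09-09 (when the traffic study is submitted) gives a deadline of 2022-09-24; 2022-09-22 is within that limit.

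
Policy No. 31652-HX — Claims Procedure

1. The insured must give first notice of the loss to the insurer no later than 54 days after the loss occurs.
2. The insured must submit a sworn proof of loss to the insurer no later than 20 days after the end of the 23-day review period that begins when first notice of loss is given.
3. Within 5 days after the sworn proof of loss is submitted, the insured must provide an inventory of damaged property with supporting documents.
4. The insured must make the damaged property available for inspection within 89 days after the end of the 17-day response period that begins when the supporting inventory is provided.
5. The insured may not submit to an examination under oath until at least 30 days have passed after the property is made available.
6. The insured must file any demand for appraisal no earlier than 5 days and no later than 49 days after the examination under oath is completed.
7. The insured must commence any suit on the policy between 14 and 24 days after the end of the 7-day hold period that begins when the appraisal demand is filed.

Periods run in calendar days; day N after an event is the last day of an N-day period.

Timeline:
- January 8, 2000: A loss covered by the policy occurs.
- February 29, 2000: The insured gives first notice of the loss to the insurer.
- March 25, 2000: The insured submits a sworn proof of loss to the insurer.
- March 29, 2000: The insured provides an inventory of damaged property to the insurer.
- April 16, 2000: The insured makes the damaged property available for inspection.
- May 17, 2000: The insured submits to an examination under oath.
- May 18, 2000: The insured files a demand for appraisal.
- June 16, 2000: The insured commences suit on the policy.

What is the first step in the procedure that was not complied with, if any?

Step 6

Step 1: 54 days after January 8, 2000 (when the loss occurs) is March 2, 2000; completed February 29, 2000, before the deadline.
Step 2: 20 days after March 23, 2000 (end of the 23-day review period, which began when first notice of loss is given on February 29, 2000) is April 12, 2000; completed March 25, 2000, before the deadline.
Step 3: 5 days after March 25, 2000 (when the sworn proof of loss is submitted) is March 30, 2000; done March 29, 2000 — timely.
Step 4: 89 days after April 15, 2000 (end of the 17-day response period, which began when the supporting inventory is provided on March 29, 2000) is July 13, 2000; completed April 16, 2000, before the deadline.
Step 5: the earliest permitted date is 30 days after April 16, 2000 (when the property is made available), i.e. May 16, 2000; done May 17, 2000 — permitted.
Step 6: the window is 5–49 days after May 17, 2000 (when the examination under oath is completed), so May 22, 2000 through July 5, 2000; done May 18, 2000 — 4 days before the window opened.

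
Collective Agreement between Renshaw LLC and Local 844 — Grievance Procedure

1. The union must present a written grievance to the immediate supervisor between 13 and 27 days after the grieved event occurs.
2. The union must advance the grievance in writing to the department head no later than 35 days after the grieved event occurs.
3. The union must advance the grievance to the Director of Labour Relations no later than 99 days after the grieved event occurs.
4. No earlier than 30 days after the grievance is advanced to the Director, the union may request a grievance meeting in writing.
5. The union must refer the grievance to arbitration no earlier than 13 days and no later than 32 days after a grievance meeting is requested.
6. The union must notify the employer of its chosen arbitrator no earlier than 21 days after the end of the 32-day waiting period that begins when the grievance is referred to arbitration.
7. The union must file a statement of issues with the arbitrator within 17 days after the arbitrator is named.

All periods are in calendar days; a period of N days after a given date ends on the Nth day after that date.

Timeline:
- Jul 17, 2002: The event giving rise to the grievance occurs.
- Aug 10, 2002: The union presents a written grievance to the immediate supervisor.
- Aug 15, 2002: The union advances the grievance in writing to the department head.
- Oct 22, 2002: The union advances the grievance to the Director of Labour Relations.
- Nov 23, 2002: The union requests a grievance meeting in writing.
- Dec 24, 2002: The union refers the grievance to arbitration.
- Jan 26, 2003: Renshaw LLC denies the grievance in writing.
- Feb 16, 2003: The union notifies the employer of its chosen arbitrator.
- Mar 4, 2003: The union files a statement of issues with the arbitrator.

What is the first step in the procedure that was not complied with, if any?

Step 1 — 13 and 27 days from Jul 17, 2002 (when the grieved event occurs) are Jul 30, 2002 and Aug 13, 2002 respectively; done Aug 10, 2002, which is between those dates.
Step 2 — counting 35 days from Jul 17, 2002 (when the grieved event occurs) gives a deadline of Aug 21, 2002; Aug 15, 2002 is within that limit.
Step 3 — counting 99 days from Jul 17, 2002 (when the grieved event occurs) gives a deadline of Oct 24, 2002; done Oct 22, 2002 — timely.
Step 4 — must wait 30 days from Oct 22, 2002 (when the grievance is advanced to the Director), so not before Nov 21, 2002; done Nov 23, 2002, after the minimum wait.
Step 5 — 13 and 32 days from Nov 23, 2002 (when a grievance meeting is requested) are Dec 6, 2002 and Dec 25, 2002 respectively; done Dec 24, 2002 — within the window.
Step 6 — must wait 21 days from Jan 25, 2003 (end of the 32-day waiting period, which began when the grievance is referred to arbitration on Dec 24, 2002), so not before Feb 15, 2003; Feb 16, 2003 is on or after that date.
Step 7 — counting 17 days from Feb 16, 2003 (when the arbitrator is named) gives a deadline of Mar 5, 2003; completed Mar 4, 2003, before the deadline.

None — every step was satisfied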